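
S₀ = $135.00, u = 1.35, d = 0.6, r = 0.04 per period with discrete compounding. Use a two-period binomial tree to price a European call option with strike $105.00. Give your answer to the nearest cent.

$46.83

Risk-neutral probability p = (1 + 0.04 − 0.6)/(1.35 − 0.6) = 0.4400/0.7500 = 0.5867
Terminal stock prices: S_uu = 246, S_ud = 109.3, S_dd = 48.6
Terminal payoffs (S − K): max(141, 0) = 141, max(4.35, 0) = 4.35, max(-56.4, 0) = 0
Node u (S = 182.2): V_u = 1/1.04·[0.5867·141.0375 + 0.4133·4.3500] = 81.2885
Node d (S = 81): V_d = 1/1.04·[0.5867·4.3500 + 0.4133·0.0000] = 2.4538
Node 0 (S = 135): V_0 = 1/1.04·[0.5867·81.2885 + 0.4133·2.4538] = 46.8303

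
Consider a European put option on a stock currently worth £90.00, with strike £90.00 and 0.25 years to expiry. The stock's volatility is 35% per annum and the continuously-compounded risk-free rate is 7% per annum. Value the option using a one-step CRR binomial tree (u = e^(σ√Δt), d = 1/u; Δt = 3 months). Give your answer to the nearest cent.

CRR parameters: u = e^(σ√Δt) = e^(0.35·√0.25) = 1.1912, d = 1/u = 0.8395
Per-period rate: rΔt = 0.07·0.25 = 0.0175, so R = e^0.0175 = 1.0177
Risk-neutral probability p = (e^0.0175 − 0.8395)/(1.1912 − 0.8395) = 0.1782/0.3518 = 0.5065
Terminal stock prices: S_u = 107.2, S_d = 75.55
Terminal payoffs (K − S): max(-17.21, 0) = 0, max(14.45, 0) = 14.45
Node 0 (S = 90): V_0 = e^(−0.0175)·[0.5065·0.0000 + 0.4935·14.4489] = 7.0062

£7.01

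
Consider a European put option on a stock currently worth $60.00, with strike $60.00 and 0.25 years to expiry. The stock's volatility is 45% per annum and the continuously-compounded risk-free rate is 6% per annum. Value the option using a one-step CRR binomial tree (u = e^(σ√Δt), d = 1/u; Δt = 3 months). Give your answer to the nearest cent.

$6.22

CRR parameters: u = e^(σ√Δt) = e^(0.45·√0.25) = 1.2523, d = 1/u = 0.7985
Per-period rate: rΔt = 0.06·0.25 = 0.015, so R = e^0.015 = 1.0151
Risk-neutral probability p = (e^0.015 − 0.7985)/(1.2523 − 0.7985) = 0.2166/0.4538 = 0.4773
Terminal stock prices: S_u = 75.14, S_d = 47.91
Terminal payoffs (K − S): max(-15.14, 0) = 0, max(12.09, 0) = 12.09
Node 0 (S = 60): V_0 = e^(−0.015)·[0.4773·0.0000 + 0.5227·12.0890] = 6.2250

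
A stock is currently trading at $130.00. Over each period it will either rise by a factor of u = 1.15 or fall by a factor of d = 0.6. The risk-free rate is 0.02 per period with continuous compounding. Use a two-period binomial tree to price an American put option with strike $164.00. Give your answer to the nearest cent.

$34.00

Risk-neutral probability p = (e^0.02 − 0.6)/(1.15 − 0.6) = 0.4202/0.5500 = 0.7640
Terminal stock prices: S_uu = 171.9, S_ud = 89.7, S_dd = 46.8
Terminal payoffs (K − S): max(-7.925, 0) = 0, max(74.3, 0) = 74.3, max(117.2, 0) = 117.2
Node u (S = 149.5): continuation = e^(−0.02)·[0.7640·0.0000 + 0.2360·74.3000] = 17.1874; exercise value = 14.5000 ≤ continuation, so V_u = 17.1874
Node d (S = 78): continuation = e^(−0.02)·[0.7640·74.3000 + 0.2360·117.2000] = 82.7526; exercise value = 86.0000 > continuation, so V_d = 86.0000 (exercise)
Node 0 (S = 130): continuation = e^(−0.02)·[0.7640·17.1874 + 0.2360·86.0000] = 32.7651; exercise value = 34.0000 > continuation, so V_0 = 34.0000 (exercise)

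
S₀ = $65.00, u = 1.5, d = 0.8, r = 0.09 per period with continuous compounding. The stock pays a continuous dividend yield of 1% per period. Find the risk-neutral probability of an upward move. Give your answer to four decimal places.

Per-period risk-free factor R = e^0.09 = 1.0942; dividend-adjusted growth = e^(0.09−0.01) = 1.0833.
Risk-neutral probability p = (1.0833 − 0.8)/(1.5 − 0.8) = 0.2833/0.7000 = 0.4047

p = 0.4047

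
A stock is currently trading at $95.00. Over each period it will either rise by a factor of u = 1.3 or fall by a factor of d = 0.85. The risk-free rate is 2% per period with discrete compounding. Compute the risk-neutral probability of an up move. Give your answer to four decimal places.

Risk-neutral probability p = (1 + 0.02 − 0.85)/(1.3 − 0.85) = 0.1700/0.4500 = 0.3778

p = 0.3778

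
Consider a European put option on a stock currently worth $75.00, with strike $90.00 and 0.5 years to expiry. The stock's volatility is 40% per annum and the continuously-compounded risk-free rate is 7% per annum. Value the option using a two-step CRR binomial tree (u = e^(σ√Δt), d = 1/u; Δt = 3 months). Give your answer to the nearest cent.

$17.06

CRR parameters: u = e^(σ√Δt) = e^(0.4·√0.25) = 1.2214, d = 1/u = 0.8187
Per-period rate: rΔt = 0.07·0.25 = 0.0175, so R = e^0.0175 = 1.0177
Risk-neutral probability p = (e^0.0175 − 0.8187)/(1.2214 − 0.8187) = 0.1989/0.4027 = 0.4940
Terminal stock prices: S_uu = 111.9, S_ud = 75, S_dd = 50.27
Terminal payoffs (K − S): max(-21.89, 0) = 0, max(15, 0) = 15, max(39.73, 0) = 39.73
Node u (S = 91.61): V_u = e^(−0.0175)·[0.4940·0.0000 + 0.5060·15.0000] = 7.4582
Node d (S = 61.4): V_d = e^(−0.0175)·[0.4940·15.0000 + 0.5060·39.7260] = 27.0339
Node 0 (S = 75): V_0 = e^(−0.0175)·[0.4940·7.4582 + 0.5060·27.0339] = 17.0621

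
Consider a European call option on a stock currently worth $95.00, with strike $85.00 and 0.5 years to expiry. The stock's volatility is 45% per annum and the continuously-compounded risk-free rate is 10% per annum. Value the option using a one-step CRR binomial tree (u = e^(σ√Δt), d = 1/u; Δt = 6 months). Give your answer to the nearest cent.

$21.70

CRR parameters: u = e^(σ√Δt) = e^(0.45·√0.5) = 1.3746, d = 1/u = 0.7275
Per-period rate: rΔt = 0.1·0.5 = 0.05, so R = e^0.05 = 1.0513
Risk-neutral probability p = (e^0.05 − 0.7275)/(1.3746 − 0.7275) = 0.3238/0.6472 = 0.5003
Terminal stock prices: S_u = 130.6, S_d = 69.11
Terminal payoffs (S − K): max(45.59, 0) = 45.59, max(-15.89, 0) = 0
Node 0 (S = 95): V_0 = e^(−0.05)·[0.5003·45.5916 + 0.4997·0.0000] = 21.6986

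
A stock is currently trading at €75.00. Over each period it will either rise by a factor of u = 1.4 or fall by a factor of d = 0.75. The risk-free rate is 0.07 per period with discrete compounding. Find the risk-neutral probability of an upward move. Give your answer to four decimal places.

Risk-neutral probability p = (1 + 0.07 − 0.75)/(1.4 − 0.75) = 0.3200/0.6500 = 0.4923

p = 0.4923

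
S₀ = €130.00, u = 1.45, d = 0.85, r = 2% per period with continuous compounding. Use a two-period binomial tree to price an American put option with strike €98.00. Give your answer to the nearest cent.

Risk-neutral probability p = (e^0.02 − 0.85)/(1.45 − 0.85) = 0.1702/0.6000 = 0.2837
Terminal stock prices: S_uu = 273.3, S_ud = 160.2, S_dd = 93.92
Terminal payoffs (K − S): max(-175.3, 0) = 0, max(-62.22, 0) = 0, max(4.075, 0) = 4.075
Node u (S = 188.5): continuation = e^(−0.02)·[0.2837·0.0000 + 0.7163·0.0000] = 0.0000; exercise value = 0.0000 ≤ continuation, so V_u = 0.0000
Node d (S = 110.5): continuation = e^(−0.02)·[0.2837·0.0000 + 0.7163·4.0750] = 2.8612; exercise value = 0.0000 ≤ continuation, so V_d = 2.8612
Node 0 (S = 130): continuation = e^(−0.02)·[0.2837·0.0000 + 0.7163·2.8612] = 2.0090; exercise value = 0.0000 ≤ continuation, so V_0 = 2.0090

€2.01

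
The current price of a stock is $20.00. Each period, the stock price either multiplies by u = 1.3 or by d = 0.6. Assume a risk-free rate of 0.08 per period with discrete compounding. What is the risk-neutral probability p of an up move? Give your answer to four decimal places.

p = 0.6857

Risk-neutral probability p = (1 + 0.08 − 0.6)/(1.3 − 0.6) = 0.4800/0.7000 = 0.6857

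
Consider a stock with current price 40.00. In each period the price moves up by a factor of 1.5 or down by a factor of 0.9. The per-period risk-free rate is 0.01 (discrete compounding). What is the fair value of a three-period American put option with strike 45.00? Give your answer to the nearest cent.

Risk-neutral probability p = (1 + 0.01 − 0.9)/(1.5 − 0.9) = 0.1100/0.6000 = 0.1833
Terminal stock prices: S_uuu = 135, S_uud = 81, S_udd = 48.6, S_ddd = 29.16
Terminal payoffs (K − S): max(-90, 0) = 0, max(-36, 0) = 0, max(-3.6, 0) = 0, max(15.84, 0) = 15.84
Node uu (S = 90): continuation = 1/1.01·[0.1833·0.0000 + 0.8167·0.0000] = 0.0000; exercise value = 0.0000 ≤ continuation, so V_uu = 0.0000
Node ud (S = 54): continuation = 1/1.01·[0.1833·0.0000 + 0.8167·0.0000] = 0.0000; exercise value = 0.0000 ≤ continuation, so V_ud = 0.0000
Node dd (S = 32.4): continuation = 1/1.01·[0.1833·0.0000 + 0.8167·15.8400] = 12.8079; exercise value = 12.6000 ≤ continuation, so V_dd = 12.8079
Node u (S = 60): continuation = 1/1.01·[0.1833·0.0000 + 0.8167·0.0000] = 0.0000; exercise value = 0.0000 ≤ continuation, so V_u = 0.0000
Node d (S = 36): continuation = 1/1.01·[0.1833·0.0000 + 0.8167·12.8079] = 10.3562; exercise value = 9.0000 ≤ continuation, so V_d = 10.3562
Node 0 (S = 40): continuation = 1/1.01·[0.1833·0.0000 + 0.8167·10.3562] = 8.3739; exercise value = 5.0000 ≤ continuation, so V_0 = 8.3739

8.37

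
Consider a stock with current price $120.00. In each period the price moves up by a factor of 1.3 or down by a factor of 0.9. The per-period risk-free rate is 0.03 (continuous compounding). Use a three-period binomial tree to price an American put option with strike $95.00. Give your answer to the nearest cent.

$2.10

Risk-neutral probability p = (e^0.03 − 0.9)/(1.3 − 0.9) = 0.1305/0.4000 = 0.3261
Terminal stock prices: S_uuu = 263.6, S_uud = 182.5, S_udd = 126.4, S_ddd = 87.48
Terminal payoffs (K − S): max(-168.6, 0) = 0, max(-87.52, 0) = 0, max(-31.36, 0) = 0, max(7.52, 0) = 7.52
Node uu (S = 202.8): continuation = e^(−0.03)·[0.3261·0.0000 + 0.6739·0.0000] = 0.0000; exercise value = 0.0000 ≤ continuation, so V_uu = 0.0000
Node ud (S = 140.4): continuation = e^(−0.03)·[0.3261·0.0000 + 0.6739·0.0000] = 0.0000; exercise value = 0.0000 ≤ continuation, so V_ud = 0.0000
Node dd (S = 97.2): continuation = e^(−0.03)·[0.3261·0.0000 + 0.6739·7.5200] = 4.9177; exercise value = 0.0000 ≤ continuation, so V_dd = 4.9177
Node u (S = 156): continuation = e^(−0.03)·[0.3261·0.0000 + 0.6739·0.0000] = 0.0000; exercise value = 0.0000 ≤ continuation, so V_u = 0.0000
Node d (S = 108): continuation = e^(−0.03)·[0.3261·0.0000 + 0.6739·4.9177] = 3.2159; exercise value = 0.0000 ≤ continuation, so V_d = 3.2159
Node 0 (S = 120): continuation = e^(−0.03)·[0.3261·0.0000 + 0.6739·3.2159] = 2.1030; exercise value = 0.0000 ≤ continuation, so V_0 = 2.1030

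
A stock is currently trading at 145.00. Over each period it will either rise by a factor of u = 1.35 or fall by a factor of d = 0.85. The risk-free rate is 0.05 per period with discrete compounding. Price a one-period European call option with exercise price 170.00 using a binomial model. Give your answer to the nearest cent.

Risk-neutral probability p = (1 + 0.05 − 0.85)/(1.35 − 0.85) = 0.2000/0.5000 = 0.4000
Terminal stock prices: S_u = 195.8, S_d = 123.2
Terminal payoffs (S − K): max(25.75, 0) = 25.75, max(-46.75, 0) = 0
Node 0 (S = 145): V_0 = 1/1.05·[0.4000·25.7500 + 0.6000·0.0000] = 9.8095

9.81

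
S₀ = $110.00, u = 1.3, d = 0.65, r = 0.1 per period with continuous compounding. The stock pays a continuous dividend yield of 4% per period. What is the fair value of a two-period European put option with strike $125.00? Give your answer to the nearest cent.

Per-period risk-free factor R = e^0.1 = 1.1052; dividend-adjusted growth = e^(0.1−0.04) = 1.0618.
Risk-neutral probability p = (1.0618 − 0.65)/(1.3 − 0.65) = 0.4118/0.6500 = 0.6336
Terminal stock prices: S_uu = 185.9, S_ud = 92.95, S_dd = 46.48
Terminal payoffs (K − S): max(-60.9, 0) = 0, max(32.05, 0) = 32.05, max(78.53, 0) = 78.53
Node u (S = 143): V_u = e^(−0.1)·[0.6336·0.0000 + 0.3664·32.0500] = 10.6258
Node d (S = 71.5): V_d = e^(−0.1)·[0.6336·32.0500 + 0.3664·78.5250] = 44.4082
Node 0 (S = 110): V_0 = e^(−0.1)·[0.6336·10.6258 + 0.3664·44.4082] = 20.8147

$20.81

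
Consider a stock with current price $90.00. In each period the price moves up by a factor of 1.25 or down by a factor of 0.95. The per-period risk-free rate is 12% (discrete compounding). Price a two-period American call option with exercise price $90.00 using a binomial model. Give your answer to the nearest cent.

$19.57

Risk-neutral probability p = (1 + 0.12 − 0.95)/(1.25 − 0.95) = 0.1700/0.3000 = 0.5667
Terminal stock prices: S_uu = 140.6, S_ud = 106.9, S_dd = 81.22
Terminal payoffs (S − K): max(50.62, 0) = 50.62, max(16.88, 0) = 16.88, max(-8.775, 0) = 0
Node u (S = 112.5): continuation = 1/1.12·[0.5667·50.6250 + 0.4333·16.8750] = 32.1429; exercise value = 22.5000 ≤ continuation, so V_u = 32.1429
Node d (S = 85.5): continuation = 1/1.12·[0.5667·16.8750 + 0.4333·0.0000] = 8.5379; exercise value = 0.0000 ≤ continuation, so V_d = 8.5379
Node 0 (S = 90): continuation = 1/1.12·[0.5667·32.1429 + 0.4333·8.5379] = 19.5661; exercise value = 0.0000 ≤ continuation, so V_0 = 19.5661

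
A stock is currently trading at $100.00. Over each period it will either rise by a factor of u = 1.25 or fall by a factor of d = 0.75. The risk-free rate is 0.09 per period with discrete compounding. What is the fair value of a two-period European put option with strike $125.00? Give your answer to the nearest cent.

Risk-neutral probability p = (1 + 0.09 − 0.75)/(1.25 − 0.75) = 0.3400/0.5000 = 0.6800
Terminal stock prices: S_uu = 156.2, S_ud = 93.75, S_dd = 56.25
Terminal payoffs (K − S): max(-31.25, 0) = 0, max(31.25, 0) = 31.25, max(68.75, 0) = 68.75
Node u (S = 125): V_u = 1/1.09·[0.6800·0.0000 + 0.3200·31.2500] = 9.1743
Node d (S = 75): V_d = 1/1.09·[0.6800·31.2500 + 0.3200·68.7500] = 39.6789
Node 0 (S = 100): V_0 = 1/1.09·[0.6800·9.1743 + 0.3200·39.6789] = 17.3723

$17.37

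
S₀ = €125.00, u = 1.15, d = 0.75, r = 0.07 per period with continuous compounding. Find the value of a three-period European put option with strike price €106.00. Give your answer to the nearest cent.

Risk-neutral probability p = (e^0.07 − 0.75)/(1.15 − 0.75) = 0.3225/0.4000 = 0.8063
Terminal stock prices: S_uuu = 190.1, S_uud = 124, S_udd = 80.86, S_ddd = 52.73
Terminal payoffs (K − S): max(-84.11, 0) = 0, max(-17.98, 0) = 0, max(25.14, 0) = 25.14, max(53.27, 0) = 53.27
Node uu (S = 165.3): V_uu = e^(−0.07)·[0.8063·0.0000 + 0.1937·0.0000] = 0.0000
Node ud (S = 107.8): V_ud = e^(−0.07)·[0.8063·0.0000 + 0.1937·25.1406] = 4.5412
Node dd (S = 70.31): V_dd = e^(−0.07)·[0.8063·25.1406 + 0.1937·53.2656] = 28.5212
Node u (S = 143.8): V_u = e^(−0.07)·[0.8063·0.0000 + 0.1937·4.5412] = 0.8203
Node d (S = 93.75): V_d = e^(−0.07)·[0.8063·4.5412 + 0.1937·28.5212] = 8.5658
Node 0 (S = 125): V_0 = e^(−0.07)·[0.8063·0.8203 + 0.1937·8.5658] = 2.1639

€2.16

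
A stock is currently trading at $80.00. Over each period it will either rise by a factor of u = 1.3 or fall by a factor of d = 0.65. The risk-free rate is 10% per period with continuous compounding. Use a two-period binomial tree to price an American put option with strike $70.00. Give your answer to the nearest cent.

Risk-neutral probability p = (e^0.1 − 0.65)/(1.3 − 0.65) = 0.4552/0.6500 = 0.7003
Terminal stock prices: S_uu = 135.2, S_ud = 67.6, S_dd = 33.8
Terminal payoffs (K − S): max(-65.2, 0) = 0, max(2.4, 0) = 2.4, max(36.2, 0) = 36.2
Node u (S = 104): continuation = e^(−0.1)·[0.7003·0.0000 + 0.2997·2.4000] = 0.6509; exercise value = 0.0000 ≤ continuation, so V_u = 0.6509
Node d (S = 52): continuation = e^(−0.1)·[0.7003·2.4000 + 0.2997·36.2000] = 11.3386; exercise value = 18.0000 > continuation, so V_d = 18.0000 (exercise)
Node 0 (S = 80): continuation = e^(−0.1)·[0.7003·0.6509 + 0.2997·18.0000] = 5.2943; exercise value = 0.0000 ≤ continuation, so V_0 = 5.2943

$5.29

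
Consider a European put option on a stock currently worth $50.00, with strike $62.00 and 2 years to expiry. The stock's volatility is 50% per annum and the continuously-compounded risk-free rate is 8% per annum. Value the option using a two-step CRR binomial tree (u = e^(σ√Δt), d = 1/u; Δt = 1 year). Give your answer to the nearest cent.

CRR parameters: u = e^(σ√Δt) = e^(0.5·√1) = 1.6487, d = 1/u = 0.6065
Per-period rate: rΔt = 0.08·1 = 0.08, so R = e^0.08 = 1.0833
Risk-neutral probability p = (e^0.08 − 0.6065)/(1.6487 − 0.6065) = 0.4768/1.0422 = 0.4575
Terminal stock prices: S_uu = 135.9, S_ud = 50, S_dd = 18.39
Terminal payoffs (K − S): max(-73.91, 0) = 0, max(12, 0) = 12, max(43.61, 0) = 43.61
Node u (S = 82.44): V_u = e^(−0.08)·[0.4575·0.0000 + 0.5425·12.0000] = 6.0100
Node d (S = 30.33): V_d = e^(−0.08)·[0.4575·12.0000 + 0.5425·43.6060] = 26.9067
Node 0 (S = 50): V_0 = e^(−0.08)·[0.4575·6.0100 + 0.5425·26.9067] = 16.0136

$16.01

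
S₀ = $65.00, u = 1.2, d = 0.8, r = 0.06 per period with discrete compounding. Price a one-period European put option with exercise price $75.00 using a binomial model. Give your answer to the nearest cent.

Risk-neutral probability p = (1 + 0.06 − 0.8)/(1.2 − 0.8) = 0.2600/0.4000 = 0.6500
Terminal stock prices: S_u = 78, S_d = 52
Terminal payoffs (K − S): max(-3, 0) = 0, max(23, 0) = 23
Node 0 (S = 65): V_0 = 1/1.06·[0.6500·0.0000 + 0.3500·23.0000] = 7.5943

$7.59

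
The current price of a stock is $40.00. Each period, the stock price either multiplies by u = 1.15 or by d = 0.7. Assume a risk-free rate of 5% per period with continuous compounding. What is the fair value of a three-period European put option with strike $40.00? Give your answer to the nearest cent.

Risk-neutral probability p = (e^0.05 − 0.7)/(1.15 − 0.7) = 0.3513/0.4500 = 0.7806
Terminal stock prices: S_uuu = 60.83, S_uud = 37.03, S_udd = 22.54, S_ddd = 13.72
Terminal payoffs (K − S): max(-20.83, 0) = 0, max(2.97, 0) = 2.97, max(17.46, 0) = 17.46, max(26.28, 0) = 26.28
Node uu (S = 52.9): V_uu = e^(−0.05)·[0.7806·0.0000 + 0.2194·2.9700] = 0.6198
Node ud (S = 32.2): V_ud = e^(−0.05)·[0.7806·2.9700 + 0.2194·17.4600] = 5.8492
Node dd (S = 19.6): V_dd = e^(−0.05)·[0.7806·17.4600 + 0.2194·26.2800] = 18.4492
Node u (S = 46): V_u = e^(−0.05)·[0.7806·0.6198 + 0.2194·5.8492] = 1.6810
Node d (S = 28): V_d = e^(−0.05)·[0.7806·5.8492 + 0.2194·18.4492] = 8.1935
Node 0 (S = 40): V_0 = e^(−0.05)·[0.7806·1.6810 + 0.2194·8.1935] = 2.9581

$2.96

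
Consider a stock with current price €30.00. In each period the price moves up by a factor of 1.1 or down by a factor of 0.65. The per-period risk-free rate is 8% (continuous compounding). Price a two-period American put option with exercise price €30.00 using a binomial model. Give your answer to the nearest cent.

Risk-neutral probability p = (e^0.08 − 0.65)/(1.1 − 0.65) = 0.4333/0.4500 = 0.9629
Terminal stock prices: S_uu = 36.3, S_ud = 21.45, S_dd = 12.68
Terminal payoffs (K − S): max(-6.3, 0) = 0, max(8.55, 0) = 8.55, max(17.32, 0) = 17.32
Node u (S = 33): continuation = e^(−0.08)·[0.9629·0.0000 + 0.0371·8.5500] = 0.2931; exercise value = 0.0000 ≤ continuation, so V_u = 0.2931
Node d (S = 19.5): continuation = e^(−0.08)·[0.9629·8.5500 + 0.0371·17.3250] = 8.1935; exercise value = 10.5000 > continuation, so V_d = 10.5000 (exercise)
Node 0 (S = 30): continuation = e^(−0.08)·[0.9629·0.2931 + 0.0371·10.5000] = 0.6205; exercise value = 0.0000 ≤ continuation, so V_0 = 0.6205

€0.62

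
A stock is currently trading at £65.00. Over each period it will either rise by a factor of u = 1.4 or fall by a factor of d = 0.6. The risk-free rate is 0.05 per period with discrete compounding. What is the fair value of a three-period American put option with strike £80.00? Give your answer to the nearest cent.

£23.18

Risk-neutral probability p = (1 + 0.05 − 0.6)/(1.4 − 0.6) = 0.4500/0.8000 = 0.5625
Terminal stock prices: S_uuu = 178.4, S_uud = 76.44, S_udd = 32.76, S_ddd = 14.04
Terminal payoffs (K − S): max(-98.36, 0) = 0, max(3.56, 0) = 3.56, max(47.24, 0) = 47.24, max(65.96, 0) = 65.96
Node uu (S = 127.4): continuation = 1/1.05·[0.5625·0.0000 + 0.4375·3.5600] = 1.4833; exercise value = 0.0000 ≤ continuation, so V_uu = 1.4833
Node ud (S = 54.6): continuation = 1/1.05·[0.5625·3.5600 + 0.4375·47.2400] = 21.5905; exercise value = 25.4000 > continuation, so V_ud = 25.4000 (exercise)
Node dd (S = 23.4): continuation = 1/1.05·[0.5625·47.2400 + 0.4375·65.9600] = 52.7905; exercise value = 56.6000 > continuation, so V_dd = 56.6000 (exercise)
Node u (S = 91): continuation = 1/1.05·[0.5625·1.4833 + 0.4375·25.4000] = 11.3780; exercise value = 0.0000 ≤ continuation, so V_u = 11.3780
Node d (S = 39): continuation = 1/1.05·[0.5625·25.4000 + 0.4375·56.6000] = 37.1905; exercise value = 41.0000 > continuation, so V_d = 41.0000 (exercise)
Node 0 (S = 65): continuation = 1/1.05·[0.5625·11.3780 + 0.4375·41.0000] = 23.1787; exercise value = 15.0000 ≤ continuation, so V_0 = 23.1787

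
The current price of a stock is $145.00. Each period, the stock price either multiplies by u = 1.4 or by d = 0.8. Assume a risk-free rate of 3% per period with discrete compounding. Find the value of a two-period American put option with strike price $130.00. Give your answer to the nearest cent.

Risk-neutral probability p = (1 + 0.03 − 0.8)/(1.4 − 0.8) = 0.2300/0.6000 = 0.3833
Terminal stock prices: S_uu = 284.2, S_ud = 162.4, S_dd = 92.8
Terminal payoffs (K − S): max(-154.2, 0) = 0, max(-32.4, 0) = 0, max(37.2, 0) = 37.2
Node u (S = 203): continuation = 1/1.03·[0.3833·0.0000 + 0.6167·0.0000] = 0.0000; exercise value = 0.0000 ≤ continuation, so V_u = 0.0000
Node d (S = 116): continuation = 1/1.03·[0.3833·0.0000 + 0.6167·37.2000] = 22.2718; exercise value = 14.0000 ≤ continuation, so V_d = 22.2718
Node 0 (S = 145): continuation = 1/1.03·[0.3833·0.0000 + 0.6167·22.2718] = 13.3343; exercise value = 0.0000 ≤ continuation, so V_0 = 13.3343

$13.33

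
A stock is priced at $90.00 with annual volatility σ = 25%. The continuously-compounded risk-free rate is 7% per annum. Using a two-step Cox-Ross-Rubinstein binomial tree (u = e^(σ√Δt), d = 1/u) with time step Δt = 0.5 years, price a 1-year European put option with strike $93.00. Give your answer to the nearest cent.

$6.86

CRR parameters: u = e^(σ√Δt) = e^(0.25·√0.5) = 1.1934, d = 1/u = 0.8380
Per-period rate: rΔt = 0.07·0.5 = 0.035, so R = e^0.035 = 1.0356
Risk-neutral probability p = (e^0.035 − 0.8380)/(1.1934 − 0.8380) = 0.1977/0.3554 = 0.5561
Terminal stock prices: S_uu = 128.2, S_ud = 90, S_dd = 63.2
Terminal payoffs (K − S): max(-35.17, 0) = 0, max(3, 0) = 3, max(29.8, 0) = 29.8
Node u (S = 107.4): V_u = e^(−0.035)·[0.5561·0.0000 + 0.4439·3.0000] = 1.2858
Node d (S = 75.42): V_d = e^(−0.035)·[0.5561·3.0000 + 0.4439·29.8030] = 14.3843
Node 0 (S = 90): V_0 = e^(−0.035)·[0.5561·1.2858 + 0.4439·14.3843] = 6.8554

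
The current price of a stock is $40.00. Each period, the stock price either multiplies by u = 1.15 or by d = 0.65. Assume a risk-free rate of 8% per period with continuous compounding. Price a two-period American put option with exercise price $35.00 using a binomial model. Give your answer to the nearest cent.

Risk-neutral probability p = (e^0.08 − 0.65)/(1.15 − 0.65) = 0.4333/0.5000 = 0.8666
Terminal stock prices: S_uu = 52.9, S_ud = 29.9, S_dd = 16.9
Terminal payoffs (K − S): max(-17.9, 0) = 0, max(5.1, 0) = 5.1, max(18.1, 0) = 18.1
Node u (S = 46): continuation = e^(−0.08)·[0.8666·0.0000 + 0.1334·5.1000] = 0.6282; exercise value = 0.0000 ≤ continuation, so V_u = 0.6282
Node d (S = 26): continuation = e^(−0.08)·[0.8666·5.1000 + 0.1334·18.1000] = 6.3091; exercise value = 9.0000 > continuation, so V_d = 9.0000 (exercise)
Node 0 (S = 40): continuation = e^(−0.08)·[0.8666·0.6282 + 0.1334·9.0000] = 1.6110; exercise value = 0.0000 ≤ continuation, so V_0 = 1.6110

$1.61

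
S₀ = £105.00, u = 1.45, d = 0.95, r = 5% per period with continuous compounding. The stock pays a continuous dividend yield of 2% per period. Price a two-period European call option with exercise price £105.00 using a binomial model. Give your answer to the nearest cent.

Per-period risk-free factor R = e^0.05 = 1.0513; dividend-adjusted growth = e^(0.05−0.02) = 1.0305.
Risk-neutral probability p = (1.0305 − 0.95)/(1.45 − 0.95) = 0.0805/0.5000 = 0.1609
Terminal stock prices: S_uu = 220.8, S_ud = 144.6, S_dd = 94.76
Terminal payoffs (S − K): max(115.8, 0) = 115.8, max(39.64, 0) = 39.64, max(-10.24, 0) = 0
Node u (S = 152.2): V_u = e^(−0.05)·[0.1609·115.7625 + 0.8391·39.6375] = 49.3562
Node d (S = 99.75): V_d = e^(−0.05)·[0.1609·39.6375 + 0.8391·0.0000] = 6.0670
Node 0 (S = 105): V_0 = e^(−0.05)·[0.1609·49.3562 + 0.8391·6.0670] = 12.3970

£12.40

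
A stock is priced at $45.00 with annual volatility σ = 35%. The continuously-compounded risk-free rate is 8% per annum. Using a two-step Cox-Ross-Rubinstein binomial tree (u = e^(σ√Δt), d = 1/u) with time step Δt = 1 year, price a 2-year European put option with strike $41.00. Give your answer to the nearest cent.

CRR parameters: u = e^(σ√Δt) = e^(0.35·√1) = 1.4191, d = 1/u = 0.7047
Per-period rate: rΔt = 0.08·1 = 0.08, so R = e^0.08 = 1.0833
Risk-neutral probability p = (e^0.08 − 0.7047)/(1.4191 − 0.7047) = 0.3786/0.7144 = 0.5300
Terminal stock prices: S_uu = 90.62, S_ud = 45, S_dd = 22.35
Terminal payoffs (K − S): max(-49.62, 0) = 0, max(-4, 0) = 0, max(18.65, 0) = 18.65
Node u (S = 63.86): V_u = e^(−0.08)·[0.5300·0.0000 + 0.4700·0.0000] = 0.0000
Node d (S = 31.71): V_d = e^(−0.08)·[0.5300·0.0000 + 0.4700·18.6537] = 8.0937
Node 0 (S = 45): V_0 = e^(−0.08)·[0.5300·0.0000 + 0.4700·8.0937] = 3.5118

$3.51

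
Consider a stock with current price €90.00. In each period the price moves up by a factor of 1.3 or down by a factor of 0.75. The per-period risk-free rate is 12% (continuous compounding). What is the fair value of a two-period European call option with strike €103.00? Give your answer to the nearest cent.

€18.20

Risk-neutral probability p = (e^0.12 − 0.75)/(1.3 − 0.75) = 0.3775/0.5500 = 0.6864
Terminal stock prices: S_uu = 152.1, S_ud = 87.75, S_dd = 50.62
Terminal payoffs (S − K): max(49.1, 0) = 49.1, max(-15.25, 0) = 0, max(-52.38, 0) = 0
Node u (S = 117): V_u = e^(−0.12)·[0.6864·49.1000 + 0.3136·0.0000] = 29.8894
Node d (S = 67.5): V_d = e^(−0.12)·[0.6864·0.0000 + 0.3136·0.0000] = 0.0000
Node 0 (S = 90): V_0 = e^(−0.12)·[0.6864·29.8894 + 0.3136·0.0000] = 18.1950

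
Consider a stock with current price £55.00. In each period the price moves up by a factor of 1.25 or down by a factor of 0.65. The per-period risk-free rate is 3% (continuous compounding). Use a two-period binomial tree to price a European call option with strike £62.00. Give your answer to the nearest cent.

Risk-neutral probability p = (e^0.03 − 0.65)/(1.25 − 0.65) = 0.3805/0.6000 = 0.6341
Terminal stock prices: S_uu = 85.94, S_ud = 44.69, S_dd = 23.24
Terminal payoffs (S − K): max(23.94, 0) = 23.94, max(-17.31, 0) = 0, max(-38.76, 0) = 0
Node u (S = 68.75): V_u = e^(−0.03)·[0.6341·23.9375 + 0.3659·0.0000] = 14.7300
Node d (S = 35.75): V_d = e^(−0.03)·[0.6341·0.0000 + 0.3659·0.0000] = 0.0000
Node 0 (S = 55): V_0 = e^(−0.03)·[0.6341·14.7300 + 0.3659·0.0000] = 9.0641

£9.06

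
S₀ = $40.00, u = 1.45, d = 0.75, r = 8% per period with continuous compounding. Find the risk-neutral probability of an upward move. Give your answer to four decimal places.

Risk-neutral probability p = (e^0.08 − 0.75)/(1.45 − 0.75) = 0.3333/0.7000 = 0.4761

p = 0.4761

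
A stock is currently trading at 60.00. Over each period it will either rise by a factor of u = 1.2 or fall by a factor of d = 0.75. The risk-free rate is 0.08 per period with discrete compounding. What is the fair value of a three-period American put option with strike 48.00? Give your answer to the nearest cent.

Risk-neutral probability p = (1 + 0.08 − 0.75)/(1.2 − 0.75) = 0.3300/0.4500 = 0.7333
Terminal stock prices: S_uuu = 103.7, S_uud = 64.8, S_udd = 40.5, S_ddd = 25.31
Terminal payoffs (K − S): max(-55.68, 0) = 0, max(-16.8, 0) = 0, max(7.5, 0) = 7.5, max(22.69, 0) = 22.69
Node uu (S = 86.4): continuation = 1/1.08·[0.7333·0.0000 + 0.2667·0.0000] = 0.0000; exercise value = 0.0000 ≤ continuation, so V_uu = 0.0000
Node ud (S = 54): continuation = 1/1.08·[0.7333·0.0000 + 0.2667·7.5000] = 1.8519; exercise value = 0.0000 ≤ continuation, so V_ud = 1.8519
Node dd (S = 33.75): continuation = 1/1.08·[0.7333·7.5000 + 0.2667·22.6875] = 10.6944; exercise value = 14.2500 > continuation, so V_dd = 14.2500 (exercise)
Node u (S = 72): continuation = 1/1.08·[0.7333·0.0000 + 0.2667·1.8519] = 0.4572; exercise value = 0.0000 ≤ continuation, so V_u = 0.4572
Node d (S = 45): continuation = 1/1.08·[0.7333·1.8519 + 0.2667·14.2500] = 4.7759; exercise value = 3.0000 ≤ continuation, so V_d = 4.7759
Node 0 (S = 60): continuation = 1/1.08·[0.7333·0.4572 + 0.2667·4.7759] = 1.4897; exercise value = 0.0000 ≤ continuation, so V_0 = 1.4897

1.49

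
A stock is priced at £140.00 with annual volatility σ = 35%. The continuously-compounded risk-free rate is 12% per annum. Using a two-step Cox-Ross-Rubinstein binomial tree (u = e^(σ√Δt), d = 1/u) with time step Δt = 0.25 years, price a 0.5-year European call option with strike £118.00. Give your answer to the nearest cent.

£32.68

CRR parameters: u = e^(σ√Δt) = e^(0.35·√0.25) = 1.1912, d = 1/u = 0.8395
Per-period rate: rΔt = 0.12·0.25 = 0.03, so R = e^0.03 = 1.0305
Risk-neutral probability p = (e^0.03 − 0.8395)/(1.1912 − 0.8395) = 0.1910/0.3518 = 0.5429
Terminal stock prices: S_uu = 198.7, S_ud = 140, S_dd = 98.66
Terminal payoffs (S − K): max(80.67, 0) = 80.67, max(22, 0) = 22, max(-19.34, 0) = 0
Node u (S = 166.8): V_u = e^(−0.03)·[0.5429·80.6695 + 0.4571·22.0000] = 52.2619
Node d (S = 117.5): V_d = e^(−0.03)·[0.5429·22.0000 + 0.4571·0.0000] = 11.5915
Node 0 (S = 140): V_0 = e^(−0.03)·[0.5429·52.2619 + 0.4571·11.5915] = 32.6776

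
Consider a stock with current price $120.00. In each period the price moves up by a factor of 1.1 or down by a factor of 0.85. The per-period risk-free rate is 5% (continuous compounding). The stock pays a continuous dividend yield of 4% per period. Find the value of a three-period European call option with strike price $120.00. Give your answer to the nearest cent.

Per-period risk-free factor R = e^0.05 = 1.0513; dividend-adjusted growth = e^(0.05−0.04) = 1.0101.
Risk-neutral probability p = (1.0101 − 0.85)/(1.1 − 0.85) = 0.1601/0.2500 = 0.6402
Terminal stock prices: S_uuu = 159.7, S_uud = 123.4, S_udd = 95.37, S_ddd = 73.69
Terminal payoffs (S − K): max(39.72, 0) = 39.72, max(3.42, 0) = 3.42, max(-24.63, 0) = 0, max(-46.31, 0) = 0
Node uu (S = 145.2): V_uu = e^(−0.05)·[0.6402·39.7200 + 0.3598·3.4200] = 25.3591
Node ud (S = 112.2): V_ud = e^(−0.05)·[0.6402·3.4200 + 0.3598·0.0000] = 2.0827
Node dd (S = 86.7): V_dd = e^(−0.05)·[0.6402·0.0000 + 0.3598·0.0000] = 0.0000
Node u (S = 132): V_u = e^(−0.05)·[0.6402·25.3591 + 0.3598·2.0827] = 16.1559
Node d (S = 102): V_d = e^(−0.05)·[0.6402·2.0827 + 0.3598·0.0000] = 1.2683
Node 0 (S = 120): V_0 = e^(−0.05)·[0.6402·16.1559 + 0.3598·1.2683] = 10.2727

$10.27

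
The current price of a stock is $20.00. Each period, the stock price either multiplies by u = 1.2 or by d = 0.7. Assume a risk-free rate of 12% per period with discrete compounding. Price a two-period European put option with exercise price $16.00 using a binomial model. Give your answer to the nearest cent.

$0.13

Risk-neutral probability p = (1 + 0.12 − 0.7)/(1.2 − 0.7) = 0.4200/0.5000 = 0.8400
Terminal stock prices: S_uu = 28.8, S_ud = 16.8, S_dd = 9.8
Terminal payoffs (K − S): max(-12.8, 0) = 0, max(-0.8, 0) = 0, max(6.2, 0) = 6.2
Node u (S = 24): V_u = 1/1.12·[0.8400·0.0000 + 0.1600·0.0000] = 0.0000
Node d (S = 14): V_d = 1/1.12·[0.8400·0.0000 + 0.1600·6.2000] = 0.8857
Node 0 (S = 20): V_0 = 1/1.12·[0.8400·0.0000 + 0.1600·0.8857] = 0.1265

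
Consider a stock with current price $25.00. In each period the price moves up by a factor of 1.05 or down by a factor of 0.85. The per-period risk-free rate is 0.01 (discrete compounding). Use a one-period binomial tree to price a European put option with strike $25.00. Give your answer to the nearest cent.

$0.74

Risk-neutral probability p = (1 + 0.01 − 0.85)/(1.05 − 0.85) = 0.1600/0.2000 = 0.8000
Terminal stock prices: S_u = 26.25, S_d = 21.25
Terminal payoffs (K − S): max(-1.25, 0) = 0, max(3.75, 0) = 3.75
Node 0 (S = 25): V_0 = 1/1.01·[0.8000·0.0000 + 0.2000·3.7500] = 0.7426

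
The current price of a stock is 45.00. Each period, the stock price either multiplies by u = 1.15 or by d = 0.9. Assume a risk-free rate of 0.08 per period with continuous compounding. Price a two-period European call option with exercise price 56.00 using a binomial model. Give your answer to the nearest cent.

1.61

Risk-neutral probability p = (e^0.08 − 0.9)/(1.15 − 0.9) = 0.1833/0.2500 = 0.7331
Terminal stock prices: S_uu = 59.51, S_ud = 46.57, S_dd = 36.45
Terminal payoffs (S − K): max(3.512, 0) = 3.512, max(-9.425, 0) = 0, max(-19.55, 0) = 0
Node u (S = 51.75): V_u = e^(−0.08)·[0.7331·3.5125 + 0.2669·0.0000] = 2.3772
Node d (S = 40.5): V_d = e^(−0.08)·[0.7331·0.0000 + 0.2669·0.0000] = 0.0000
Node 0 (S = 45): V_0 = e^(−0.08)·[0.7331·2.3772 + 0.2669·0.0000] = 1.6088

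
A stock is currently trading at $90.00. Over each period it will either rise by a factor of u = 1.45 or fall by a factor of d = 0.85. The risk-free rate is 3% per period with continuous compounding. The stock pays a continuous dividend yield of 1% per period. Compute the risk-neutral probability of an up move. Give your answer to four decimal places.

p = 0.2837

Per-period risk-free factor R = e^0.03 = 1.0305; dividend-adjusted growth = e^(0.03−0.01) = 1.0202.
Risk-neutral probability p = (1.0202 − 0.85)/(1.45 − 0.85) = 0.1702/0.6000 = 0.2837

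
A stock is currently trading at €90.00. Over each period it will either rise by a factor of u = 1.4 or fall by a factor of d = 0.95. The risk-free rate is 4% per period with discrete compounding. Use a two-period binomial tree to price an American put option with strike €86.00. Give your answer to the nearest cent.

Risk-neutral probability p = (1 + 0.04 − 0.95)/(1.4 − 0.95) = 0.0900/0.4500 = 0.2000
Terminal stock prices: S_uu = 176.4, S_ud = 119.7, S_dd = 81.22
Terminal payoffs (K − S): max(-90.4, 0) = 0, max(-33.7, 0) = 0, max(4.775, 0) = 4.775
Node u (S = 126): continuation = 1/1.04·[0.2000·0.0000 + 0.8000·0.0000] = 0.0000; exercise value = 0.0000 ≤ continuation, so V_u = 0.0000
Node d (S = 85.5): continuation = 1/1.04·[0.2000·0.0000 + 0.8000·4.7750] = 3.6731; exercise value = 0.5000 ≤ continuation, so V_d = 3.6731
Node 0 (S = 90): continuation = 1/1.04·[0.2000·0.0000 + 0.8000·3.6731] = 2.8254; exercise value = 0.0000 ≤ continuation, so V_0 = 2.8254

€2.83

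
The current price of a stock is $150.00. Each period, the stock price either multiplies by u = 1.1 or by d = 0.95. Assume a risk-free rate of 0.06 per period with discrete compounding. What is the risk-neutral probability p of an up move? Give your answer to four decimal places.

p = 0.7333

Risk-neutral probability p = (1 + 0.06 − 0.95)/(1.1 − 0.95) = 0.1100/0.1500 = 0.7333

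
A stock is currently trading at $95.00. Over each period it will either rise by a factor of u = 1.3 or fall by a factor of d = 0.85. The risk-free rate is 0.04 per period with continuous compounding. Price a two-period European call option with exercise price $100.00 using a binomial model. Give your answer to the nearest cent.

$12.29

Risk-neutral probability p = (e^0.04 − 0.85)/(1.3 − 0.85) = 0.1908/0.4500 = 0.4240
Terminal stock prices: S_uu = 160.6, S_ud = 105, S_dd = 68.64
Terminal payoffs (S − K): max(60.55, 0) = 60.55, max(4.975, 0) = 4.975, max(-31.36, 0) = 0
Node u (S = 123.5): V_u = e^(−0.04)·[0.4240·60.5500 + 0.5760·4.9750] = 27.4211
Node d (S = 80.75): V_d = e^(−0.04)·[0.4240·4.9750 + 0.5760·0.0000] = 2.0268
Node 0 (S = 95): V_0 = e^(−0.04)·[0.4240·27.4211 + 0.5760·2.0268] = 12.2929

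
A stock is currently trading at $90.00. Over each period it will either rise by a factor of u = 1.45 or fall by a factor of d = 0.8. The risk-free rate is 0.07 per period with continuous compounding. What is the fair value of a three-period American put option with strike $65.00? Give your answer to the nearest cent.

Risk-neutral probability p = (e^0.07 − 0.8)/(1.45 − 0.8) = 0.2725/0.6500 = 0.4192
Terminal stock prices: S_uuu = 274.4, S_uud = 151.4, S_udd = 83.52, S_ddd = 46.08
Terminal payoffs (K − S): max(-209.4, 0) = 0, max(-86.38, 0) = 0, max(-18.52, 0) = 0, max(18.92, 0) = 18.92
Node uu (S = 189.2): continuation = e^(−0.07)·[0.4192·0.0000 + 0.5808·0.0000] = 0.0000; exercise value = 0.0000 ≤ continuation, so V_uu = 0.0000
Node ud (S = 104.4): continuation = e^(−0.07)·[0.4192·0.0000 + 0.5808·0.0000] = 0.0000; exercise value = 0.0000 ≤ continuation, so V_ud = 0.0000
Node dd (S = 57.6): continuation = e^(−0.07)·[0.4192·0.0000 + 0.5808·18.9200] = 10.2451; exercise value = 7.4000 ≤ continuation, so V_dd = 10.2451
Node u (S = 130.5): continuation = e^(−0.07)·[0.4192·0.0000 + 0.5808·0.0000] = 0.0000; exercise value = 0.0000 ≤ continuation, so V_u = 0.0000
Node d (S = 72): continuation = e^(−0.07)·[0.4192·0.0000 + 0.5808·10.2451] = 5.5476; exercise value = 0.0000 ≤ continuation, so V_d = 5.5476
Node 0 (S = 90): continuation = e^(−0.07)·[0.4192·0.0000 + 0.5808·5.5476] = 3.0040; exercise value = 0.0000 ≤ continuation, so V_0 = 3.0040

$3.00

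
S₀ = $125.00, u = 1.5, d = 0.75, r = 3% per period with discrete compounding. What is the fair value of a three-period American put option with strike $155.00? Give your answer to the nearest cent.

Risk-neutral probability p = (1 + 0.03 − 0.75)/(1.5 − 0.75) = 0.2800/0.7500 = 0.3733
Terminal stock prices: S_uuu = 421.9, S_uud = 210.9, S_udd = 105.5, S_ddd = 52.73
Terminal payoffs (K − S): max(-266.9, 0) = 0, max(-55.94, 0) = 0, max(49.53, 0) = 49.53, max(102.3, 0) = 102.3
Node uu (S = 281.2): continuation = 1/1.03·[0.3733·0.0000 + 0.6267·0.0000] = 0.0000; exercise value = 0.0000 ≤ continuation, so V_uu = 0.0000
Node ud (S = 140.6): continuation = 1/1.03·[0.3733·0.0000 + 0.6267·49.5312] = 30.1355; exercise value = 14.3750 ≤ continuation, so V_ud = 30.1355
Node dd (S = 70.31): continuation = 1/1.03·[0.3733·49.5312 + 0.6267·102.2656] = 80.1729; exercise value = 84.6875 > continuation, so V_dd = 84.6875 (exercise)
Node u (S = 187.5): continuation = 1/1.03·[0.3733·0.0000 + 0.6267·30.1355] = 18.3349; exercise value = 0.0000 ≤ continuation, so V_u = 18.3349
Node d (S = 93.75): continuation = 1/1.03·[0.3733·30.1355 + 0.6267·84.6875] = 62.4480; exercise value = 61.2500 ≤ continuation, so V_d = 62.4480
Node 0 (S = 125): continuation = 1/1.03·[0.3733·18.3349 + 0.6267·62.4480] = 44.6399; exercise value = 30.0000 ≤ continuation, so V_0 = 44.6399

$44.64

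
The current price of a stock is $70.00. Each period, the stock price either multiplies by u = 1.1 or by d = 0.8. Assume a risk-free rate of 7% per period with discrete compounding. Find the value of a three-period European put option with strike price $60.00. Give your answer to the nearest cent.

$0.26

Risk-neutral probability p = (1 + 0.07 − 0.8)/(1.1 − 0.8) = 0.2700/0.3000 = 0.9000
Terminal stock prices: S_uuu = 93.17, S_uud = 67.76, S_udd = 49.28, S_ddd = 35.84
Terminal payoffs (K − S): max(-33.17, 0) = 0, max(-7.76, 0) = 0, max(10.72, 0) = 10.72, max(24.16, 0) = 24.16
Node uu (S = 84.7): V_uu = 1/1.07·[0.9000·0.0000 + 0.1000·0.0000] = 0.0000
Node ud (S = 61.6): V_ud = 1/1.07·[0.9000·0.0000 + 0.1000·10.7200] = 1.0019
Node dd (S = 44.8): V_dd = 1/1.07·[0.9000·10.7200 + 0.1000·24.1600] = 11.2748
Node u (S = 77): V_u = 1/1.07·[0.9000·0.0000 + 0.1000·1.0019] = 0.0936
Node d (S = 56): V_d = 1/1.07·[0.9000·1.0019 + 0.1000·11.2748] = 1.8964
Node 0 (S = 70): V_0 = 1/1.07·[0.9000·0.0936 + 0.1000·1.8964] = 0.2560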